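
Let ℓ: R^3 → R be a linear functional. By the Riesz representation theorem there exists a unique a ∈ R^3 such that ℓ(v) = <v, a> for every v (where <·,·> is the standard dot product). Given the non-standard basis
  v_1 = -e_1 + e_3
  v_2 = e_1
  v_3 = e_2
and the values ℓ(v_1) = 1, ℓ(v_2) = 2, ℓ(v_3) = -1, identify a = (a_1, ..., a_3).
a = (2, -1, 3)

Write a = (a_1, ..., a_3) in the standard basis. For each basis vector v_i, ℓ(v_i) = <v_i, a> is a linear equation in the a_j's. Collect the n equations into a matrix system V a = ℓ, where row i of V is v_i (expressed in the standard basis). Since V is invertible (lower-triangular with 1s on the diagonal, up to permutation), solve by back-substitution:
  V =
[[-1, 0, 1],
 [1, 0, 0],
 [0, 1, 0]]
  V a = (1, 2, -1)
Solving gives a = (2, -1, 3).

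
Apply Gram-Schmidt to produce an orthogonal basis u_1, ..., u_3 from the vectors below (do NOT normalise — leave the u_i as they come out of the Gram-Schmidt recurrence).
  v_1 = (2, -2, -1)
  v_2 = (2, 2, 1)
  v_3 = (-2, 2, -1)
Orthogonal basis:
  u_1 = (2, -2, -1)
  u_2 = (20/9, 16/9, 8/9)
  u_3 = (0, 4/5, -8/5)

Apply the Gram-Schmidt recurrence
  u_1 = v_1
  u_i = v_i − Σ_{j<i} ((v_i · u_j) / (u_j · u_j)) · u_j.

Step by step this gives:
  u_1 = (2, -2, -1)
  u_2 = (20/9, 16/9, 8/9)
  u_3 = (0, 4/5, -8/5)

Orthogonality check:
  u_2 · u_1 = 0 (should be 0)
  u_3 · u_1 = 0 (should be 0)
  u_3 · u_2 = 0 (should be 0)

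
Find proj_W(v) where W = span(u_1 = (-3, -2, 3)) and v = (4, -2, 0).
proj_W(v) = (12/11, 8/11, -12/11)

Set up U = [u_1 | ... | u_1] ∈ R^(3×1). The projector onto W = col(U) is P = U (U^T U)^(-1) U^T.
Compute U^T U =
  [22],
and U^T v = (-8).
Solve U^T U · c = U^T v for the coefficients: c = (-4/11). The projection is proj_W(v) = U c.
Check: (v - proj_W(v)) · u_1 = 0  (should be 0).
Result: proj_W(v) = (12/11, 8/11, -12/11).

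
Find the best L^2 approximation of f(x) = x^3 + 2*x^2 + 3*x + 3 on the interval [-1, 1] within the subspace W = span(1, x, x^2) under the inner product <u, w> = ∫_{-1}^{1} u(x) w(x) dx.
g(x) = 2*x^2 + 18*x/5 + 3

The best approximation g ∈ W is the orthogonal projection of f onto W. Writing g = a_0 + a_1 x + a_2 x^2, the coefficients solve the normal equations G · a = b where
  G_{ij} = <φ_i, φ_j> and b_i = <f, φ_i>, with φ_0 = 1, φ_1 = x, φ_2 = x^2.
G =
  [2, 0, 2/3]
  [0, 2/3, 0]
  [2/3, 0, 2/5],
b = (22/3, 12/5, 14/5).
Solving gives a_0 = 3, a_1 = 18/5, a_2 = 2, so
  g(x) = 2*x^2 + 18*x/5 + 3.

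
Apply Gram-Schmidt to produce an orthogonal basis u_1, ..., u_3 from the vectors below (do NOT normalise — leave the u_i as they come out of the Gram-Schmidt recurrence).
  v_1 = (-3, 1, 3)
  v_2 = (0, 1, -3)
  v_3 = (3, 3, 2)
Orthogonal basis:
  u_1 = (-3, 1, 3)
  u_2 = (-24/19, 27/19, -33/19)
  u_3 = (17/7, 51/14, 17/14)

Apply the Gram-Schmidt recurrence
  u_1 = v_1
  u_i = v_i − Σ_{j<i} ((v_i · u_j) / (u_j · u_j)) · u_j.

Step by step this gives:
  u_1 = (-3, 1, 3)
  u_2 = (-24/19, 27/19, -33/19)
  u_3 = (17/7, 51/14, 17/14)

Orthogonality check:
  u_2 · u_1 = 0 (should be 0)
  u_3 · u_1 = 0 (should be 0)
  u_3 · u_2 = 0 (should be 0)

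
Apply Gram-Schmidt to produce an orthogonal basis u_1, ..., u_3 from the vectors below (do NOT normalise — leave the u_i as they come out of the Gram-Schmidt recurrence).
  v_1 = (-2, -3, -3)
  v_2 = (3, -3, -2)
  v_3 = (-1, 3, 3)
Orthogonal basis:
  u_1 = (-2, -3, -3)
  u_2 = (42/11, -39/22, -17/22)
  u_3 = (-27/403, -9/31, 135/403)

Apply the Gram-Schmidt recurrence
  u_1 = v_1
  u_i = v_i − Σ_{j<i} ((v_i · u_j) / (u_j · u_j)) · u_j.

Step by step this gives:
  u_1 = (-2, -3, -3)
  u_2 = (42/11, -39/22, -17/22)
  u_3 = (-27/403, -9/31, 135/403)

Orthogonality check:
  u_2 · u_1 = 0 (should be 0)
  u_3 · u_1 = 0 (should be 0)
  u_3 · u_2 = 0 (should be 0)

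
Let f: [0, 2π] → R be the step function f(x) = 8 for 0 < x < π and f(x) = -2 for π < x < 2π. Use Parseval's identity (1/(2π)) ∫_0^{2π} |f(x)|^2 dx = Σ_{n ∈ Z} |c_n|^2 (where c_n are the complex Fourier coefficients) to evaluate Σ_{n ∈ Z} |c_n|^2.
Σ |c_n|^2 = 34

Parseval equates the L^2 energy of f (normalised by 1/(2π)) with the ℓ^2 sum of its Fourier coefficients: (1/(2π)) ∫_0^{2π} |f|^2 = Σ |c_n|^2.
Compute the left side: (1/(2π)) [∫_0^π 8^2 dx + ∫_π^{2π} (-2)^2 dx] = (1/(2π)) · (64π + 4π) = (64 + 4)/2 = 34.
So Σ_{n ∈ Z} |c_n|^2 = 34.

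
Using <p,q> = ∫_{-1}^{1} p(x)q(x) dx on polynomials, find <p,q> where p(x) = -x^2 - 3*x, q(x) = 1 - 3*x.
<p,q> = 16/3

Expand the product: p(x)·q(x) = 3*x^3 + 8*x^2 - 3*x.
∫_{-1}^{1} of each monomial x^k gives [2/(k+1) if k even, 0 if k odd]. Integrating term-by-term (or equivalently evaluating the antiderivative F(x) = 3*x^4/4 + 8*x^3/3 - 3*x^2/2 at the endpoints):
  F(1) − F(−1) = 23/12 − (-41/12) = 16/3.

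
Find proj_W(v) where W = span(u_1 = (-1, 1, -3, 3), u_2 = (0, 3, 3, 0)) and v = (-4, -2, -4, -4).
proj_W(v) = (2/9, -31/9, -23/9, -2/3)

Set up U = [u_1 | ... | u_2] ∈ R^(4×2). The projector onto W = col(U) is P = U (U^T U)^(-1) U^T.
Compute U^T U =
  [20, -6]
  [-6, 18],
and U^T v = (2, -18).
Solve U^T U · c = U^T v for the coefficients: c = (-2/9, -29/27). The projection is proj_W(v) = U c.
Check: (v - proj_W(v)) · u_1 = 0  (should be 0).
Check: (v - proj_W(v)) · u_2 = 0  (should be 0).
Result: proj_W(v) = (2/9, -31/9, -23/9, -2/3).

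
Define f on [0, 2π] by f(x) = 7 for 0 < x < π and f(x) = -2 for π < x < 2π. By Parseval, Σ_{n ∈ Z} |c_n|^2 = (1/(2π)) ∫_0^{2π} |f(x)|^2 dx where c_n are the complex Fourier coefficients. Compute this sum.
Σ |c_n|^2 = 53/2

Parseval equates the L^2 energy of f (normalised by 1/(2π)) with the ℓ^2 sum of its Fourier coefficients: (1/(2π)) ∫_0^{2π} |f|^2 = Σ |c_n|^2.
Compute the left side: (1/(2π)) [∫_0^π 7^2 dx + ∫_π^{2π} (-2)^2 dx] = (1/(2π)) · (49π + 4π) = (49 + 4)/2 = 53/2.
So Σ_{n ∈ Z} |c_n|^2 = 53/2.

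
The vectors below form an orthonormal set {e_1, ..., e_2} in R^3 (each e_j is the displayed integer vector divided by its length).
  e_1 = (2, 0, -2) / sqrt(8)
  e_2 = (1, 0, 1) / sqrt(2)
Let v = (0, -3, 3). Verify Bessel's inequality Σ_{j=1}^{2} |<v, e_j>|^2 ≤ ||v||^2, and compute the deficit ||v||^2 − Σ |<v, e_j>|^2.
Σ |<v, e_j>|^2 = 9; ||v||^2 = 18; deficit = 9

Write each e_j = u_j / sqrt(<u_j, u_j>) where u_j is the displayed integer vector. Then <v, e_j> = <v, u_j> / sqrt(<u_j, u_j>), so |<v, e_j>|^2 = <v, u_j>^2 / <u_j, u_j>.
Coefficients: <v, e_1> = -6/sqrt(8), <v, e_2> = 3/sqrt(2).
Square and sum: Σ |<v, e_j>|^2 = 9.
Compute ||v||^2 = v·v = 18.
Deficit = 18 − 9 = 9 ≥ 0, confirming Bessel's inequality. (The deficit equals ||v − Σ <v,e_j> e_j||^2, the squared distance from v to span{e_j}.)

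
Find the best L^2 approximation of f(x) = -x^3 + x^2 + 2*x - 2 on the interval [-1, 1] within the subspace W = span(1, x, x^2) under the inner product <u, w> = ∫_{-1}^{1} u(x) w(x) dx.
g(x) = x^2 + 7*x/5 - 2

The best approximation g ∈ W is the orthogonal projection of f onto W. Writing g = a_0 + a_1 x + a_2 x^2, the coefficients solve the normal equations G · a = b where
  G_{ij} = <φ_i, φ_j> and b_i = <f, φ_i>, with φ_0 = 1, φ_1 = x, φ_2 = x^2.
G =
  [2, 0, 2/3]
  [0, 2/3, 0]
  [2/3, 0, 2/5],
b = (-10/3, 14/15, -14/15).
Solving gives a_0 = -2, a_1 = 7/5, a_2 = 1, so
  g(x) = x^2 + 7*x/5 - 2.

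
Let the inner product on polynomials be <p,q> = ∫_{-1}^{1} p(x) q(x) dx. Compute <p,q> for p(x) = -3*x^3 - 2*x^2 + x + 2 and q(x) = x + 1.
<p,q> = 32/15

Expand the product: p(x)·q(x) = -3*x^4 - 5*x^3 - x^2 + 3*x + 2.
∫_{-1}^{1} of each monomial x^k gives [2/(k+1) if k even, 0 if k odd]. Integrating term-by-term (or equivalently evaluating the antiderivative F(x) = -3*x^5/5 - 5*x^4/4 - x^3/3 + 3*x^2/2 + 2*x at the endpoints):
  F(1) − F(−1) = 79/60 − (-49/60) = 32/15.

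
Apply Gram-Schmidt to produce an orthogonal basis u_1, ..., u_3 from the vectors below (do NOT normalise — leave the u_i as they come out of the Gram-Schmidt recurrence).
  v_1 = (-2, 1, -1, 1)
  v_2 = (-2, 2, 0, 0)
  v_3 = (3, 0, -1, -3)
Orthogonal basis:
  u_1 = (-2, 1, -1, 1)
  u_2 = (-2/7, 8/7, 6/7, -6/7)
  u_3 = (4/5, 4/5, -12/5, -8/5)

Apply the Gram-Schmidt recurrence
  u_1 = v_1
  u_i = v_i − Σ_{j<i} ((v_i · u_j) / (u_j · u_j)) · u_j.

Step by step this gives:
  u_1 = (-2, 1, -1, 1)
  u_2 = (-2/7, 8/7, 6/7, -6/7)
  u_3 = (4/5, 4/5, -12/5, -8/5)

Orthogonality check:
  u_2 · u_1 = 0 (should be 0)
  u_3 · u_1 = 0 (should be 0)
  u_3 · u_2 = 0 (should be 0)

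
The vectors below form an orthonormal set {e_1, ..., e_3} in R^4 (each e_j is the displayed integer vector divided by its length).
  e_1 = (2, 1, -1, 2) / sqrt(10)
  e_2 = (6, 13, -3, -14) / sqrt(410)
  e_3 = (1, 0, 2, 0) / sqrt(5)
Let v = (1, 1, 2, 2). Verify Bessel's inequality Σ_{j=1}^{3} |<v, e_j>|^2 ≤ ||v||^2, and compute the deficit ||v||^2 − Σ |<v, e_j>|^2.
Σ |<v, e_j>|^2 = 330/41; ||v||^2 = 10; deficit = 80/41

Write each e_j = u_j / sqrt(<u_j, u_j>) where u_j is the displayed integer vector. Then <v, e_j> = <v, u_j> / sqrt(<u_j, u_j>), so |<v, e_j>|^2 = <v, u_j>^2 / <u_j, u_j>.
Coefficients: <v, e_1> = 5/sqrt(10), <v, e_2> = -15/sqrt(410), <v, e_3> = 5/sqrt(5).
Square and sum: Σ |<v, e_j>|^2 = 330/41.
Compute ||v||^2 = v·v = 10.
Deficit = 10 − 330/41 = 80/41 ≥ 0, confirming Bessel's inequality. (The deficit equals ||v − Σ <v,e_j> e_j||^2, the squared distance from v to span{e_j}.)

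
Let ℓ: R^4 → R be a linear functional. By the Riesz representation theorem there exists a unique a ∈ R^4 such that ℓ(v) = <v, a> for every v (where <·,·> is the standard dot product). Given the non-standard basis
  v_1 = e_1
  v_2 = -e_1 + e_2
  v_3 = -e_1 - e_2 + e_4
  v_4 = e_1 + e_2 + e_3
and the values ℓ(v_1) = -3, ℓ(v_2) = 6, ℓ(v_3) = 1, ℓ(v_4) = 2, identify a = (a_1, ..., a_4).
a = (-3, 3, 2, 1)

Write a = (a_1, ..., a_4) in the standard basis. For each basis vector v_i, ℓ(v_i) = <v_i, a> is a linear equation in the a_j's. Collect the n equations into a matrix system V a = ℓ, where row i of V is v_i (expressed in the standard basis). Since V is invertible (lower-triangular with 1s on the diagonal, up to permutation), solve by back-substitution:
  V =
[[1, 0, 0, 0],
 [-1, 1, 0, 0],
 [-1, -1, 0, 1],
 [1, 1, 1, 0]]
  V a = (-3, 6, 1, 2)
Solving gives a = (-3, 3, 2, 1).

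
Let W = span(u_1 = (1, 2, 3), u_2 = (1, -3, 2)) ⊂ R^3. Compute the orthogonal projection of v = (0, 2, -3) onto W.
proj_W(v) = (-17/15, 373/195, -100/39)

Set up U = [u_1 | ... | u_2] ∈ R^(3×2). The projector onto W = col(U) is P = U (U^T U)^(-1) U^T.
Compute U^T U =
  [14, 1]
  [1, 14],
and U^T v = (-5, -12).
Solve U^T U · c = U^T v for the coefficients: c = (-58/195, -163/195). The projection is proj_W(v) = U c.
Check: (v - proj_W(v)) · u_1 = 0  (should be 0).
Check: (v - proj_W(v)) · u_2 = 0  (should be 0).
Result: proj_W(v) = (-17/15, 373/195, -100/39).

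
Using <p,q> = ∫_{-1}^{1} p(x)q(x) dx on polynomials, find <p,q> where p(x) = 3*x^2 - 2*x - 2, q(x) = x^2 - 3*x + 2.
<p,q> = -2/15

Expand the product: p(x)·q(x) = 3*x^4 - 11*x^3 + 10*x^2 + 2*x - 4.
∫_{-1}^{1} of each monomial x^k gives [2/(k+1) if k even, 0 if k odd]. Integrating term-by-term (or equivalently evaluating the antiderivative F(x) = 3*x^5/5 - 11*x^4/4 + 10*x^3/3 + x^2 - 4*x at the endpoints):
  F(1) − F(−1) = -109/60 − (-101/60) = -2/15.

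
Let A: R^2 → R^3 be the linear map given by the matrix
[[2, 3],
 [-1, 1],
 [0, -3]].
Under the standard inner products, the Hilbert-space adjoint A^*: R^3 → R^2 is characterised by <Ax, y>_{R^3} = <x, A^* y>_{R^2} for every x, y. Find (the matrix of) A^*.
A^* = A^T =
[[2, -1, 0],
 [3, 1, -3]]

For real matrices with standard dot products, the defining identity <Ax, y> = <x, A^* y> gives (Ax)^T y = x^T (A^*) y, i.e. x^T A^T y = x^T (A^*) y. Since this holds for all x, y, we must have A^* = A^T. Therefore
A^* =
[[2, -1, 0],
 [3, 1, -3]].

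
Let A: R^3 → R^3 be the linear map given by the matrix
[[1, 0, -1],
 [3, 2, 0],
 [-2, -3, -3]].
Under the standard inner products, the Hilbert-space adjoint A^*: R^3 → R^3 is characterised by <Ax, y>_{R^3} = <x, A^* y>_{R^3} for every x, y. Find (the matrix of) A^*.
A^* = A^T =
[[1, 3, -2],
 [0, 2, -3],
 [-1, 0, -3]]

For real matrices with standard dot products, the defining identity <Ax, y> = <x, A^* y> gives (Ax)^T y = x^T (A^*) y, i.e. x^T A^T y = x^T (A^*) y. Since this holds for all x, y, we must have A^* = A^T. Therefore
A^* =
[[1, 3, -2],
 [0, 2, -3],
 [-1, 0, -3]].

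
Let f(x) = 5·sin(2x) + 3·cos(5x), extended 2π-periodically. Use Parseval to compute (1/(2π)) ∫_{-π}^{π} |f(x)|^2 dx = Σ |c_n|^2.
Σ |c_n|^2 = 17

Expand |f|^2 and use orthogonality of {sin(nx), cos(mx)} on [-π, π]:
  ∫_{-π}^{π} sin(nx)^2 dx = π, ∫ cos(mx)^2 dx = π, and cross terms integrate to 0.
So ∫_{-π}^{π} f(x)^2 dx = 5^2 · π + 3^2 · π = (25 + 9)π.
Divide by 2π: (25 + 9)/2 = 17.
By Parseval, this equals Σ |c_n|^2.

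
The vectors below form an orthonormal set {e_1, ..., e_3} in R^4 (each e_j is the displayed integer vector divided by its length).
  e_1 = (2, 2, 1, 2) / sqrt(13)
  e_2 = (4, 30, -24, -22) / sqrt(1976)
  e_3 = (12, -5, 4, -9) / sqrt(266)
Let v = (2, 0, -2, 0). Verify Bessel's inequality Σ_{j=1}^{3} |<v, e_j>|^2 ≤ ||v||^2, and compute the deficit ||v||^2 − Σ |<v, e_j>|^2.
Σ |<v, e_j>|^2 = 20/7; ||v||^2 = 8; deficit = 36/7

Write each e_j = u_j / sqrt(<u_j, u_j>) where u_j is the displayed integer vector. Then <v, e_j> = <v, u_j> / sqrt(<u_j, u_j>), so |<v, e_j>|^2 = <v, u_j>^2 / <u_j, u_j>.
Coefficients: <v, e_1> = 2/sqrt(13), <v, e_2> = 56/sqrt(1976), <v, e_3> = 16/sqrt(266).
Square and sum: Σ |<v, e_j>|^2 = 20/7.
Compute ||v||^2 = v·v = 8.
Deficit = 8 − 20/7 = 36/7 ≥ 0, confirming Bessel's inequality. (The deficit equals ||v − Σ <v,e_j> e_j||^2, the squared distance from v to span{e_j}.)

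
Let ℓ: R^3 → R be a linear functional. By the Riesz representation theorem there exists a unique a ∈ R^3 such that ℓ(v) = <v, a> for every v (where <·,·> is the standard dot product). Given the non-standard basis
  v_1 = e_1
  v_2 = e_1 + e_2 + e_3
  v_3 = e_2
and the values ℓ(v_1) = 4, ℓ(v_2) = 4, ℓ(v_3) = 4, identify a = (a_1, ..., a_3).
a = (4, 4, -4)

Write a = (a_1, ..., a_3) in the standard basis. For each basis vector v_i, ℓ(v_i) = <v_i, a> is a linear equation in the a_j's. Collect the n equations into a matrix system V a = ℓ, where row i of V is v_i (expressed in the standard basis). Since V is invertible (lower-triangular with 1s on the diagonal, up to permutation), solve by back-substitution:
  V =
[[1, 0, 0],
 [1, 1, 1],
 [0, 1, 0]]
  V a = (4, 4, 4)
Solving gives a = (4, 4, -4).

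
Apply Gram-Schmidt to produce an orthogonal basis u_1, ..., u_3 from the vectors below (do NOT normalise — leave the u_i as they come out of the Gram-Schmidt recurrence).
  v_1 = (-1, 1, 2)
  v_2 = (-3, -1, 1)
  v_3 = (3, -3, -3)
Orthogonal basis:
  u_1 = (-1, 1, 2)
  u_2 = (-7/3, -5/3, -1/3)
  u_3 = (18/25, -6/5, 24/25)

Apply the Gram-Schmidt recurrence
  u_1 = v_1
  u_i = v_i − Σ_{j<i} ((v_i · u_j) / (u_j · u_j)) · u_j.

Step by step this gives:
  u_1 = (-1, 1, 2)
  u_2 = (-7/3, -5/3, -1/3)
  u_3 = (18/25, -6/5, 24/25)

Orthogonality check:
  u_2 · u_1 = 0 (should be 0)
  u_3 · u_1 = 0 (should be 0)
  u_3 · u_2 = 0 (should be 0)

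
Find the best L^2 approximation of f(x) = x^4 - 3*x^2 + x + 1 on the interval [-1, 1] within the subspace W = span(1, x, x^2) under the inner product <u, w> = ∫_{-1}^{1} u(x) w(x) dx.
g(x) = -15*x^2/7 + x + 32/35

The best approximation g ∈ W is the orthogonal projection of f onto W. Writing g = a_0 + a_1 x + a_2 x^2, the coefficients solve the normal equations G · a = b where
  G_{ij} = <φ_i, φ_j> and b_i = <f, φ_i>, with φ_0 = 1, φ_1 = x, φ_2 = x^2.
G =
  [2, 0, 2/3]
  [0, 2/3, 0]
  [2/3, 0, 2/5],
b = (2/5, 2/3, -26/105).
Solving gives a_0 = 32/35, a_1 = 1, a_2 = -15/7, so
  g(x) = -15*x^2/7 + x + 32/35.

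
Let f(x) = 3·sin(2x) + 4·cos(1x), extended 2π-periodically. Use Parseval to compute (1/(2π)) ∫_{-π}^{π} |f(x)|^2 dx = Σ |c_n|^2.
Σ |c_n|^2 = 25/2

Expand |f|^2 and use orthogonality of {sin(nx), cos(mx)} on [-π, π]:
  ∫_{-π}^{π} sin(nx)^2 dx = π, ∫ cos(mx)^2 dx = π, and cross terms integrate to 0.
So ∫_{-π}^{π} f(x)^2 dx = 3^2 · π + 4^2 · π = (9 + 16)π.
Divide by 2π: (9 + 16)/2 = 25/2.
By Parseval, this equals Σ |c_n|^2.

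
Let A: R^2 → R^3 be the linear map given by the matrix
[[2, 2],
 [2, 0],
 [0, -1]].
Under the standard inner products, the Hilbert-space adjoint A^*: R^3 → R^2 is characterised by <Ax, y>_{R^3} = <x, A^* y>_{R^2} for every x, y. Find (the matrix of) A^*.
A^* = A^T =
[[2, 2, 0],
 [2, 0, -1]]

For real matrices with standard dot products, the defining identity <Ax, y> = <x, A^* y> gives (Ax)^T y = x^T (A^*) y, i.e. x^T A^T y = x^T (A^*) y. Since this holds for all x, y, we must have A^* = A^T. Therefore
A^* =
[[2, 2, 0],
 [2, 0, -1]].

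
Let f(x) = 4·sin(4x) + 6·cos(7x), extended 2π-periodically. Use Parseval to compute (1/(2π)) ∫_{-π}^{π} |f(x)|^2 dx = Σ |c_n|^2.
Σ |c_n|^2 = 26

Expand |f|^2 and use orthogonality of {sin(nx), cos(mx)} on [-π, π]:
  ∫_{-π}^{π} sin(nx)^2 dx = π, ∫ cos(mx)^2 dx = π, and cross terms integrate to 0.
So ∫_{-π}^{π} f(x)^2 dx = 4^2 · π + 6^2 · π = (16 + 36)π.
Divide by 2π: (16 + 36)/2 = 26.
By Parseval, this equals Σ |c_n|^2.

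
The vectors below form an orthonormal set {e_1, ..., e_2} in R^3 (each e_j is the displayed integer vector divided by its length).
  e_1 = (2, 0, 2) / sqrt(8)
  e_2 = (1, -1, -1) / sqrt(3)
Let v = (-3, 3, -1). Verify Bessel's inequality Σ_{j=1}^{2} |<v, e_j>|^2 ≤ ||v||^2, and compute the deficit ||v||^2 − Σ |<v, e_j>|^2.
Σ |<v, e_j>|^2 = 49/3; ||v||^2 = 19; deficit = 8/3

Write each e_j = u_j / sqrt(<u_j, u_j>) where u_j is the displayed integer vector. Then <v, e_j> = <v, u_j> / sqrt(<u_j, u_j>), so |<v, e_j>|^2 = <v, u_j>^2 / <u_j, u_j>.
Coefficients: <v, e_1> = -8/sqrt(8), <v, e_2> = -5/sqrt(3).
Square and sum: Σ |<v, e_j>|^2 = 49/3.
Compute ||v||^2 = v·v = 19.
Deficit = 19 − 49/3 = 8/3 ≥ 0, confirming Bessel's inequality. (The deficit equals ||v − Σ <v,e_j> e_j||^2, the squared distance from v to span{e_j}.)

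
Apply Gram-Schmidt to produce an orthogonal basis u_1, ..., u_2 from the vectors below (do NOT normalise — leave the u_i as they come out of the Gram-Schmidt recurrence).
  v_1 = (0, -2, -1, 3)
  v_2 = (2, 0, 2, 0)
Orthogonal basis:
  u_1 = (0, -2, -1, 3)
  u_2 = (2, -2/7, 13/7, 3/7)

Apply the Gram-Schmidt recurrence
  u_1 = v_1
  u_i = v_i − Σ_{j<i} ((v_i · u_j) / (u_j · u_j)) · u_j.

Step by step this gives:
  u_1 = (0, -2, -1, 3)
  u_2 = (2, -2/7, 13/7, 3/7)

Orthogonality check:
  u_2 · u_1 = 0 (should be 0)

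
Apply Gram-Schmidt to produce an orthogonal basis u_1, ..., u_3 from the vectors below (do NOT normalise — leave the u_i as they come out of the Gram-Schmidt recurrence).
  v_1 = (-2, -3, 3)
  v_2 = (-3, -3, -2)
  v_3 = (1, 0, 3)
Orthogonal basis:
  u_1 = (-2, -3, 3)
  u_2 = (-24/11, -39/22, -71/22)
  u_3 = (90/403, -6/31, -18/403)

Apply the Gram-Schmidt recurrence
  u_1 = v_1
  u_i = v_i − Σ_{j<i} ((v_i · u_j) / (u_j · u_j)) · u_j.

Step by step this gives:
  u_1 = (-2, -3, 3)
  u_2 = (-24/11, -39/22, -71/22)
  u_3 = (90/403, -6/31, -18/403)

Orthogonality check:
  u_2 · u_1 = 0 (should be 0)
  u_3 · u_1 = 0 (should be 0)
  u_3 · u_2 = 0 (should be 0)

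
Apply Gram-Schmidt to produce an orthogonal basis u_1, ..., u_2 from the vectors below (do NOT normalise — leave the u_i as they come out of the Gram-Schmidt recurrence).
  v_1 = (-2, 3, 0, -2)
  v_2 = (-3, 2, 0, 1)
Orthogonal basis:
  u_1 = (-2, 3, 0, -2)
  u_2 = (-31/17, 4/17, 0, 37/17)

Apply the Gram-Schmidt recurrence
  u_1 = v_1
  u_i = v_i − Σ_{j<i} ((v_i · u_j) / (u_j · u_j)) · u_j.

Step by step this gives:
  u_1 = (-2, 3, 0, -2)
  u_2 = (-31/17, 4/17, 0, 37/17)

Orthogonality check:
  u_2 · u_1 = 0 (should be 0)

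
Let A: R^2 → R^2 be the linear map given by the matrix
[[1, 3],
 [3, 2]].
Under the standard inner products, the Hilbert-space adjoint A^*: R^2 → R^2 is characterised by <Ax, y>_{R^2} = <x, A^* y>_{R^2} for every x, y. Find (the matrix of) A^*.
A^* = A^T =
[[1, 3],
 [3, 2]]

For real matrices with standard dot products, the defining identity <Ax, y> = <x, A^* y> gives (Ax)^T y = x^T (A^*) y, i.e. x^T A^T y = x^T (A^*) y. Since this holds for all x, y, we must have A^* = A^T. Therefore
A^* =
[[1, 3],
 [3, 2]].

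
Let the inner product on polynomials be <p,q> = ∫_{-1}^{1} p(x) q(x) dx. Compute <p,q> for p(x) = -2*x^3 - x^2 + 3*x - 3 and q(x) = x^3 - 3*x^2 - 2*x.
<p,q> = 38/7

Expand the product: p(x)·q(x) = -2*x^6 + 5*x^5 + 10*x^4 - 10*x^3 + 3*x^2 + 6*x.
∫_{-1}^{1} of each monomial x^k gives [2/(k+1) if k even, 0 if k odd]. Integrating term-by-term (or equivalently evaluating the antiderivative F(x) = -2*x^7/7 + 5*x^6/6 + 2*x^5 - 5*x^4/2 + x^3 + 3*x^2 at the endpoints):
  F(1) − F(−1) = 85/21 − (-29/21) = 38/7.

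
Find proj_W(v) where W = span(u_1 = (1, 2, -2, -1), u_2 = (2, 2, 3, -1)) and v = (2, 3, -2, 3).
proj_W(v) = (163/179, 324/179, -319/179, -162/179)

Set up U = [u_1 | ... | u_2] ∈ R^(4×2). The projector onto W = col(U) is P = U (U^T U)^(-1) U^T.
Compute U^T U =
  [10, 1]
  [1, 18],
and U^T v = (9, 1).
Solve U^T U · c = U^T v for the coefficients: c = (161/179, 1/179). The projection is proj_W(v) = U c.
Check: (v - proj_W(v)) · u_1 = 0  (should be 0).
Check: (v - proj_W(v)) · u_2 = 0  (should be 0).
Result: proj_W(v) = (163/179, 324/179, -319/179, -162/179).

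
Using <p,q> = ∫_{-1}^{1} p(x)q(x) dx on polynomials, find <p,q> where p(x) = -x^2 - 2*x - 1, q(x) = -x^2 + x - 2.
<p,q> = 76/15

Expand the product: p(x)·q(x) = x^4 + x^3 + x^2 + 3*x + 2.
∫_{-1}^{1} of each monomial x^k gives [2/(k+1) if k even, 0 if k odd]. Integrating term-by-term (or equivalently evaluating the antiderivative F(x) = x^5/5 + x^4/4 + x^3/3 + 3*x^2/2 + 2*x at the endpoints):
  F(1) − F(−1) = 257/60 − (-47/60) = 76/15.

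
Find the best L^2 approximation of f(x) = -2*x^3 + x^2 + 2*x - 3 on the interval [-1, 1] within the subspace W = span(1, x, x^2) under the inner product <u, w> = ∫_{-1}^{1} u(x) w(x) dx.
g(x) = x^2 + 4*x/5 - 3

The best approximation g ∈ W is the orthogonal projection of f onto W. Writing g = a_0 + a_1 x + a_2 x^2, the coefficients solve the normal equations G · a = b where
  G_{ij} = <φ_i, φ_j> and b_i = <f, φ_i>, with φ_0 = 1, φ_1 = x, φ_2 = x^2.
G =
  [2, 0, 2/3]
  [0, 2/3, 0]
  [2/3, 0, 2/5],
b = (-16/3, 8/15, -8/5).
Solving gives a_0 = -3, a_1 = 4/5, a_2 = 1, so
  g(x) = x^2 + 4*x/5 - 3.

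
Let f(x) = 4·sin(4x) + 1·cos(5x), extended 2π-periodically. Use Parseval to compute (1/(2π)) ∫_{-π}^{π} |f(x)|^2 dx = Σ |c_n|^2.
Σ |c_n|^2 = 17/2

Expand |f|^2 and use orthogonality of {sin(nx), cos(mx)} on [-π, π]:
  ∫_{-π}^{π} sin(nx)^2 dx = π, ∫ cos(mx)^2 dx = π, and cross terms integrate to 0.
So ∫_{-π}^{π} f(x)^2 dx = 4^2 · π + 1^2 · π = (16 + 1)π.
Divide by 2π: (16 + 1)/2 = 17/2.
By Parseval, this equals Σ |c_n|^2.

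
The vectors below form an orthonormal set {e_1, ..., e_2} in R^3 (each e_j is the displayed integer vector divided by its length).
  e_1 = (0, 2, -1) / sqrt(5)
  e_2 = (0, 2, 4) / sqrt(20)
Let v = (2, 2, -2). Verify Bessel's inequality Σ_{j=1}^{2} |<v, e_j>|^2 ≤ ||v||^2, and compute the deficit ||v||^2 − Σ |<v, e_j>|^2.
Σ |<v, e_j>|^2 = 8; ||v||^2 = 12; deficit = 4

Write each e_j = u_j / sqrt(<u_j, u_j>) where u_j is the displayed integer vector. Then <v, e_j> = <v, u_j> / sqrt(<u_j, u_j>), so |<v, e_j>|^2 = <v, u_j>^2 / <u_j, u_j>.
Coefficients: <v, e_1> = 6/sqrt(5), <v, e_2> = -4/sqrt(20).
Square and sum: Σ |<v, e_j>|^2 = 8.
Compute ||v||^2 = v·v = 12.
Deficit = 12 − 8 = 4 ≥ 0, confirming Bessel's inequality. (The deficit equals ||v − Σ <v,e_j> e_j||^2, the squared distance from v to span{e_j}.)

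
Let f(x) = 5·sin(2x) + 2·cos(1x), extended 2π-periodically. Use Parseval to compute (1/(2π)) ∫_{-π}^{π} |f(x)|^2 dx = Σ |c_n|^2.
Σ |c_n|^2 = 29/2

Expand |f|^2 and use orthogonality of {sin(nx), cos(mx)} on [-π, π]:
  ∫_{-π}^{π} sin(nx)^2 dx = π, ∫ cos(mx)^2 dx = π, and cross terms integrate to 0.
So ∫_{-π}^{π} f(x)^2 dx = 5^2 · π + 2^2 · π = (25 + 4)π.
Divide by 2π: (25 + 4)/2 = 29/2.
By Parseval, this equals Σ |c_n|^2.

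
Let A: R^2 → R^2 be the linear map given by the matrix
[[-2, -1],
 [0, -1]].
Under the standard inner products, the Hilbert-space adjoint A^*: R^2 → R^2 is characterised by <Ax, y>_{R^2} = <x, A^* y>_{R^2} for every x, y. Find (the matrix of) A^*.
A^* = A^T =
[[-2, 0],
 [-1, -1]]

For real matrices with standard dot products, the defining identity <Ax, y> = <x, A^* y> gives (Ax)^T y = x^T (A^*) y, i.e. x^T A^T y = x^T (A^*) y. Since this holds for all x, y, we must have A^* = A^T. Therefore
A^* =
[[-2, 0],
 [-1, -1]].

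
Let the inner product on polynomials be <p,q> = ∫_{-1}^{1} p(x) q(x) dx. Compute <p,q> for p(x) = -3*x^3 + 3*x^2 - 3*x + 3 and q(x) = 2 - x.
<p,q> = 96/5

Expand the product: p(x)·q(x) = 3*x^4 - 9*x^3 + 9*x^2 - 9*x + 6.
∫_{-1}^{1} of each monomial x^k gives [2/(k+1) if k even, 0 if k odd]. Integrating term-by-term (or equivalently evaluating the antiderivative F(x) = 3*x^5/5 - 9*x^4/4 + 3*x^3 - 9*x^2/2 + 6*x at the endpoints):
  F(1) − F(−1) = 57/20 − (-327/20) = 96/5.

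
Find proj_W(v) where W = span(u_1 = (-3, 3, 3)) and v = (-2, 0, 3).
proj_W(v) = (-5/3, 5/3, 5/3)

Set up U = [u_1 | ... | u_1] ∈ R^(3×1). The projector onto W = col(U) is P = U (U^T U)^(-1) U^T.
Compute U^T U =
  [27],
and U^T v = (15).
Solve U^T U · c = U^T v for the coefficients: c = (5/9). The projection is proj_W(v) = U c.
Check: (v - proj_W(v)) · u_1 = 0  (should be 0).
Result: proj_W(v) = (-5/3, 5/3, 5/3).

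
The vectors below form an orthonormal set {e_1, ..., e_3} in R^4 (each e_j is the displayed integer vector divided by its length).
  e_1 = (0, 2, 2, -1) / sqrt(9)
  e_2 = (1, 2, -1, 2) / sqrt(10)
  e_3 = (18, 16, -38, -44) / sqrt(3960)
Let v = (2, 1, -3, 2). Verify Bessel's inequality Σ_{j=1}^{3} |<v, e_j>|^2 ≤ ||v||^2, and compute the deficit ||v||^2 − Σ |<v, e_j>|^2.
Σ |<v, e_j>|^2 = 194/11; ||v||^2 = 18; deficit = 4/11

Write each e_j = u_j / sqrt(<u_j, u_j>) where u_j is the displayed integer vector. Then <v, e_j> = <v, u_j> / sqrt(<u_j, u_j>), so |<v, e_j>|^2 = <v, u_j>^2 / <u_j, u_j>.
Coefficients: <v, e_1> = -6/sqrt(9), <v, e_2> = 11/sqrt(10), <v, e_3> = 78/sqrt(3960).
Square and sum: Σ |<v, e_j>|^2 = 194/11.
Compute ||v||^2 = v·v = 18.
Deficit = 18 − 194/11 = 4/11 ≥ 0, confirming Bessel's inequality. (The deficit equals ||v − Σ <v,e_j> e_j||^2, the squared distance from v to span{e_j}.)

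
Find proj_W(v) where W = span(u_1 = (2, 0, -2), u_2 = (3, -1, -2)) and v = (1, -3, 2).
proj_W(v) = (1, -3, 2)

Set up U = [u_1 | ... | u_2] ∈ R^(3×2). The projector onto W = col(U) is P = U (U^T U)^(-1) U^T.
Compute U^T U =
  [8, 10]
  [10, 14],
and U^T v = (-2, 2).
Solve U^T U · c = U^T v for the coefficients: c = (-4, 3). The projection is proj_W(v) = U c.
Check: (v - proj_W(v)) · u_1 = 0  (should be 0).
Check: (v - proj_W(v)) · u_2 = 0  (should be 0).
Result: proj_W(v) = (1, -3, 2).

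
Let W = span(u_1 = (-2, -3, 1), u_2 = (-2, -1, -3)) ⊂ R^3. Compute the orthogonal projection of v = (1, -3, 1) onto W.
proj_W(v) = (-2/3, -5/3, 5/3)

Set up U = [u_1 | ... | u_2] ∈ R^(3×2). The projector onto W = col(U) is P = U (U^T U)^(-1) U^T.
Compute U^T U =
  [14, 4]
  [4, 14],
and U^T v = (8, -2).
Solve U^T U · c = U^T v for the coefficients: c = (2/3, -1/3). The projection is proj_W(v) = U c.
Check: (v - proj_W(v)) · u_1 = 0  (should be 0).
Check: (v - proj_W(v)) · u_2 = 0  (should be 0).
Result: proj_W(v) = (-2/3, -5/3, 5/3).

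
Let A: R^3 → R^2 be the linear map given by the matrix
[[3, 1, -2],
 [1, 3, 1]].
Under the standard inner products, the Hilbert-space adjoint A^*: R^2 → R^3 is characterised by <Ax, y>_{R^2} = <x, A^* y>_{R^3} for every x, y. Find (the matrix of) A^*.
A^* = A^T =
[[3, 1],
 [1, 3],
 [-2, 1]]

For real matrices with standard dot products, the defining identity <Ax, y> = <x, A^* y> gives (Ax)^T y = x^T (A^*) y, i.e. x^T A^T y = x^T (A^*) y. Since this holds for all x, y, we must have A^* = A^T. Therefore
A^* =
[[3, 1],
 [1, 3],
 [-2, 1]].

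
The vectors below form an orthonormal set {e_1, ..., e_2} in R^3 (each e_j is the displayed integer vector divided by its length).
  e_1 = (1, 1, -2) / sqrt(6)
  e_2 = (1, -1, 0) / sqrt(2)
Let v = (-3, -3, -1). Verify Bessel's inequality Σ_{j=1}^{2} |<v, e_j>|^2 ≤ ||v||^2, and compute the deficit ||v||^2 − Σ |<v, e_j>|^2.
Σ |<v, e_j>|^2 = 8/3; ||v||^2 = 19; deficit = 49/3

Write each e_j = u_j / sqrt(<u_j, u_j>) where u_j is the displayed integer vector. Then <v, e_j> = <v, u_j> / sqrt(<u_j, u_j>), so |<v, e_j>|^2 = <v, u_j>^2 / <u_j, u_j>.
Coefficients: <v, e_1> = -4/sqrt(6), <v, e_2> = 0/sqrt(2).
Square and sum: Σ |<v, e_j>|^2 = 8/3.
Compute ||v||^2 = v·v = 19.
Deficit = 19 − 8/3 = 49/3 ≥ 0, confirming Bessel's inequality. (The deficit equals ||v − Σ <v,e_j> e_j||^2, the squared distance from v to span{e_j}.)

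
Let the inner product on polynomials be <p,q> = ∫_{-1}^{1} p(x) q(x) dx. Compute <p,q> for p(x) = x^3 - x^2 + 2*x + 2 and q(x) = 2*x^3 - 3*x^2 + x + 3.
<p,q> = 1166/105

Expand the product: p(x)·q(x) = 2*x^6 - 5*x^5 + 8*x^4 - 7*x^2 + 8*x + 6.
∫_{-1}^{1} of each monomial x^k gives [2/(k+1) if k even, 0 if k odd]. Integrating term-by-term (or equivalently evaluating the antiderivative F(x) = 2*x^7/7 - 5*x^6/6 + 8*x^5/5 - 7*x^3/3 + 4*x^2 + 6*x at the endpoints):
  F(1) − F(−1) = 1831/210 − (-167/70) = 1166/105.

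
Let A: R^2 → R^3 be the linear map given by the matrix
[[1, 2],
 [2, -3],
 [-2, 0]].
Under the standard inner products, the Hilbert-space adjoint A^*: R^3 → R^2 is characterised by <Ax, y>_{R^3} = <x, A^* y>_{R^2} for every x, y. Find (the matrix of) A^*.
A^* = A^T =
[[1, 2, -2],
 [2, -3, 0]]

For real matrices with standard dot products, the defining identity <Ax, y> = <x, A^* y> gives (Ax)^T y = x^T (A^*) y, i.e. x^T A^T y = x^T (A^*) y. Since this holds for all x, y, we must have A^* = A^T. Therefore
A^* =
[[1, 2, -2],
 [2, -3, 0]].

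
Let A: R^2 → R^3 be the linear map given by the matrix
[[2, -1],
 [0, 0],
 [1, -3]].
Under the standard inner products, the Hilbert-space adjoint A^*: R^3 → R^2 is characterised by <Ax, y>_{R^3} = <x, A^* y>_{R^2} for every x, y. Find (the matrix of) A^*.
A^* = A^T =
[[2, 0, 1],
 [-1, 0, -3]]

For real matrices with standard dot products, the defining identity <Ax, y> = <x, A^* y> gives (Ax)^T y = x^T (A^*) y, i.e. x^T A^T y = x^T (A^*) y. Since this holds for all x, y, we must have A^* = A^T. Therefore
A^* =
[[2, 0, 1],
 [-1, 0, -3]].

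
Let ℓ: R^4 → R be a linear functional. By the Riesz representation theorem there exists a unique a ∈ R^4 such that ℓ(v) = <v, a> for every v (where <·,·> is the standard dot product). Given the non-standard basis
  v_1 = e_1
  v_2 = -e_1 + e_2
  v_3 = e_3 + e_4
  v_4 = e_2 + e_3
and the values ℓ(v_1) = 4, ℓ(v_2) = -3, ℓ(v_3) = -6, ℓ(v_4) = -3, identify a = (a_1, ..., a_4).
a = (4, 1, -4, -2)

Write a = (a_1, ..., a_4) in the standard basis. For each basis vector v_i, ℓ(v_i) = <v_i, a> is a linear equation in the a_j's. Collect the n equations into a matrix system V a = ℓ, where row i of V is v_i (expressed in the standard basis). Since V is invertible (lower-triangular with 1s on the diagonal, up to permutation), solve by back-substitution:
  V =
[[1, 0, 0, 0],
 [-1, 1, 0, 0],
 [0, 0, 1, 1],
 [0, 1, 1, 0]]
  V a = (4, -3, -6, -3)
Solving gives a = (4, 1, -4, -2).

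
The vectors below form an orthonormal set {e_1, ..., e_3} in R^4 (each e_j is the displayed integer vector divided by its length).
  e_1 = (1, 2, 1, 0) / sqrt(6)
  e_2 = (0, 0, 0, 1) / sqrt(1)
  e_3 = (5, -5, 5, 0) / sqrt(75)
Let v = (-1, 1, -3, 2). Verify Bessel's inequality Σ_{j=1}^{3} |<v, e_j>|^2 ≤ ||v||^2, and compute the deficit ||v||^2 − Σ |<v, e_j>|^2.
Σ |<v, e_j>|^2 = 13; ||v||^2 = 15; deficit = 2

Write each e_j = u_j / sqrt(<u_j, u_j>) where u_j is the displayed integer vector. Then <v, e_j> = <v, u_j> / sqrt(<u_j, u_j>), so |<v, e_j>|^2 = <v, u_j>^2 / <u_j, u_j>.
Coefficients: <v, e_1> = -2/sqrt(6), <v, e_2> = 2/sqrt(1), <v, e_3> = -25/sqrt(75).
Square and sum: Σ |<v, e_j>|^2 = 13.
Compute ||v||^2 = v·v = 15.
Deficit = 15 − 13 = 2 ≥ 0, confirming Bessel's inequality. (The deficit equals ||v − Σ <v,e_j> e_j||^2, the squared distance from v to span{e_j}.)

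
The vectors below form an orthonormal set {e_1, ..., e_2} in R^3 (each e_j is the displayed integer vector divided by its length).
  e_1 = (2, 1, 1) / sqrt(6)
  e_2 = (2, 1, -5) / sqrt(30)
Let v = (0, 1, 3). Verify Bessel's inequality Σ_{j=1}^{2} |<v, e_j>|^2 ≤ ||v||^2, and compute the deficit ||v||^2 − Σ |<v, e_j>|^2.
Σ |<v, e_j>|^2 = 46/5; ||v||^2 = 10; deficit = 4/5

Write each e_j = u_j / sqrt(<u_j, u_j>) where u_j is the displayed integer vector. Then <v, e_j> = <v, u_j> / sqrt(<u_j, u_j>), so |<v, e_j>|^2 = <v, u_j>^2 / <u_j, u_j>.
Coefficients: <v, e_1> = 4/sqrt(6), <v, e_2> = -14/sqrt(30).
Square and sum: Σ |<v, e_j>|^2 = 46/5.
Compute ||v||^2 = v·v = 10.
Deficit = 10 − 46/5 = 4/5 ≥ 0, confirming Bessel's inequality. (The deficit equals ||v − Σ <v,e_j> e_j||^2, the squared distance from v to span{e_j}.)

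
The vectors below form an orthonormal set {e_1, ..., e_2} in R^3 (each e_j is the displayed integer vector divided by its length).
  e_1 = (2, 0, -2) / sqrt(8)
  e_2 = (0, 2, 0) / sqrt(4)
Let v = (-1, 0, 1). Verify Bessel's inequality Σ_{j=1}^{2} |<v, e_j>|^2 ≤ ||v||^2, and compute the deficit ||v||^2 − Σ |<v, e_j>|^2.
Σ |<v, e_j>|^2 = 2; ||v||^2 = 2; deficit = 0

Write each e_j = u_j / sqrt(<u_j, u_j>) where u_j is the displayed integer vector. Then <v, e_j> = <v, u_j> / sqrt(<u_j, u_j>), so |<v, e_j>|^2 = <v, u_j>^2 / <u_j, u_j>.
Coefficients: <v, e_1> = -4/sqrt(8), <v, e_2> = 0/sqrt(4).
Square and sum: Σ |<v, e_j>|^2 = 2.
Compute ||v||^2 = v·v = 2.
Deficit = 2 − 2 = 0 ≥ 0, confirming Bessel's inequality. (The deficit equals ||v − Σ <v,e_j> e_j||^2, the squared distance from v to span{e_j}.)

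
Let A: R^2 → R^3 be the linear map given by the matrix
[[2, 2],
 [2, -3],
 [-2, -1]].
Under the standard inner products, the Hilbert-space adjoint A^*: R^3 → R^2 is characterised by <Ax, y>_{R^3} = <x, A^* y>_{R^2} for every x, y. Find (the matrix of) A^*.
A^* = A^T =
[[2, 2, -2],
 [2, -3, -1]]

For real matrices with standard dot products, the defining identity <Ax, y> = <x, A^* y> gives (Ax)^T y = x^T (A^*) y, i.e. x^T A^T y = x^T (A^*) y. Since this holds for all x, y, we must have A^* = A^T. Therefore
A^* =
[[2, 2, -2],
 [2, -3, -1]].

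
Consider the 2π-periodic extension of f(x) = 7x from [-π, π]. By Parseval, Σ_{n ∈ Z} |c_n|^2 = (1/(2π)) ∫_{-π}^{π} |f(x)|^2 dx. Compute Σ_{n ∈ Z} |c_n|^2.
Σ |c_n|^2 = 49π^2/3

Expand and integrate term by term over [-π, π]:
  ∫ (7x)^2 dx = 49·(2π^3/3); ∫ 2·7·(0)·x dx = 0 (odd integrand); ∫ 0^2 dx = 0·2π.
So (1/(2π)) ∫_{-π}^{π} (7x)^2 dx = 49π^2/3 + 0 = 49π^2/3.
Parseval ⇒ Σ |c_n|^2 = 49π^2/3.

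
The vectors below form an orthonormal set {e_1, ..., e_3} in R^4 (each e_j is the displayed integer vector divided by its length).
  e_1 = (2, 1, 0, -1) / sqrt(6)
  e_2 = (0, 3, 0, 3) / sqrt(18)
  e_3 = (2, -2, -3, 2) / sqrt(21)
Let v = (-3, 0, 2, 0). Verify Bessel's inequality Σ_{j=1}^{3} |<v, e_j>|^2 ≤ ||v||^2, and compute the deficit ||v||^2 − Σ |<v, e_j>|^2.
Σ |<v, e_j>|^2 = 90/7; ||v||^2 = 13; deficit = 1/7

Write each e_j = u_j / sqrt(<u_j, u_j>) where u_j is the displayed integer vector. Then <v, e_j> = <v, u_j> / sqrt(<u_j, u_j>), so |<v, e_j>|^2 = <v, u_j>^2 / <u_j, u_j>.
Coefficients: <v, e_1> = -6/sqrt(6), <v, e_2> = 0/sqrt(18), <v, e_3> = -12/sqrt(21).
Square and sum: Σ |<v, e_j>|^2 = 90/7.
Compute ||v||^2 = v·v = 13.
Deficit = 13 − 90/7 = 1/7 ≥ 0, confirming Bessel's inequality. (The deficit equals ||v − Σ <v,e_j> e_j||^2, the squared distance from v to span{e_j}.)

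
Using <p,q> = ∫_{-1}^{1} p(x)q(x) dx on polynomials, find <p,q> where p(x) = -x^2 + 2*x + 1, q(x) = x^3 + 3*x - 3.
<p,q> = 4/5

Expand the product: p(x)·q(x) = -x^5 + 2*x^4 - 2*x^3 + 9*x^2 - 3*x - 3.
∫_{-1}^{1} of each monomial x^k gives [2/(k+1) if k even, 0 if k odd]. Integrating term-by-term (or equivalently evaluating the antiderivative F(x) = -x^6/6 + 2*x^5/5 - x^4/2 + 3*x^3 - 3*x^2/2 - 3*x at the endpoints):
  F(1) − F(−1) = -53/30 − (-77/30) = 4/5.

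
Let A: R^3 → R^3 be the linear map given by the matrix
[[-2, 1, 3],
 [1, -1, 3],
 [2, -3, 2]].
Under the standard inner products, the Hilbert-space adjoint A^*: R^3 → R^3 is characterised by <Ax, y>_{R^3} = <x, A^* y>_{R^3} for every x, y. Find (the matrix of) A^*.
A^* = A^T =
[[-2, 1, 2],
 [1, -1, -3],
 [3, 3, 2]]

For real matrices with standard dot products, the defining identity <Ax, y> = <x, A^* y> gives (Ax)^T y = x^T (A^*) y, i.e. x^T A^T y = x^T (A^*) y. Since this holds for all x, y, we must have A^* = A^T. Therefore
A^* =
[[-2, 1, 2],
 [1, -1, -3],
 [3, 3, 2]].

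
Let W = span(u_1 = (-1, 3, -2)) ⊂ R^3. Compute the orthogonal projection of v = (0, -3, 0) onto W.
proj_W(v) = (9/14, -27/14, 9/7)

Set up U = [u_1 | ... | u_1] ∈ R^(3×1). The projector onto W = col(U) is P = U (U^T U)^(-1) U^T.
Compute U^T U =
  [14],
and U^T v = (-9).
Solve U^T U · c = U^T v for the coefficients: c = (-9/14). The projection is proj_W(v) = U c.
Check: (v - proj_W(v)) · u_1 = 0  (should be 0).
Result: proj_W(v) = (9/14, -27/14, 9/7).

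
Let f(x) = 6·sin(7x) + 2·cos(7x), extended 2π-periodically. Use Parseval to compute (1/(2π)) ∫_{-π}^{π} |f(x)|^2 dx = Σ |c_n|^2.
Σ |c_n|^2 = 20

Expand |f|^2 and use orthogonality of {sin(nx), cos(mx)} on [-π, π]:
  ∫_{-π}^{π} sin(nx)^2 dx = π, ∫ cos(mx)^2 dx = π, and cross terms integrate to 0.
So ∫_{-π}^{π} f(x)^2 dx = 6^2 · π + 2^2 · π = (36 + 4)π.
Divide by 2π: (36 + 4)/2 = 20.
By Parseval, this equals Σ |c_n|^2.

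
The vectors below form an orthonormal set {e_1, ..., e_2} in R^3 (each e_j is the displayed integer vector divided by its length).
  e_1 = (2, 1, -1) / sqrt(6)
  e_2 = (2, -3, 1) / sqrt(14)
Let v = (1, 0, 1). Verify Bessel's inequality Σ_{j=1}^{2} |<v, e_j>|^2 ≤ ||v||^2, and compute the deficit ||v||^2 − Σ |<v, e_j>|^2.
Σ |<v, e_j>|^2 = 17/21; ||v||^2 = 2; deficit = 25/21

Write each e_j = u_j / sqrt(<u_j, u_j>) where u_j is the displayed integer vector. Then <v, e_j> = <v, u_j> / sqrt(<u_j, u_j>), so |<v, e_j>|^2 = <v, u_j>^2 / <u_j, u_j>.
Coefficients: <v, e_1> = 1/sqrt(6), <v, e_2> = 3/sqrt(14).
Square and sum: Σ |<v, e_j>|^2 = 17/21.
Compute ||v||^2 = v·v = 2.
Deficit = 2 − 17/21 = 25/21 ≥ 0, confirming Bessel's inequality. (The deficit equals ||v − Σ <v,e_j> e_j||^2, the squared distance from v to span{e_j}.)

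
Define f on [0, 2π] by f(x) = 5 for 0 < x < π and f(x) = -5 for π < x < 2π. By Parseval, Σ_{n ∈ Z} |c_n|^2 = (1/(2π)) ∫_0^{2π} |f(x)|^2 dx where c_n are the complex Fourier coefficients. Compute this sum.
Σ |c_n|^2 = 25

Parseval equates the L^2 energy of f (normalised by 1/(2π)) with the ℓ^2 sum of its Fourier coefficients: (1/(2π)) ∫_0^{2π} |f|^2 = Σ |c_n|^2.
Compute the left side: (1/(2π)) [∫_0^π 5^2 dx + ∫_π^{2π} (-5)^2 dx] = (1/(2π)) · (25π + 25π) = (25 + 25)/2 = 25.
So Σ_{n ∈ Z} |c_n|^2 = 25.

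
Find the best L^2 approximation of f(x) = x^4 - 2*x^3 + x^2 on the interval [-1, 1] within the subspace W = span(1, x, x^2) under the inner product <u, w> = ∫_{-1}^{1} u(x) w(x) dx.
g(x) = 13*x^2/7 - 6*x/5 - 3/35

The best approximation g ∈ W is the orthogonal projection of f onto W. Writing g = a_0 + a_1 x + a_2 x^2, the coefficients solve the normal equations G · a = b where
  G_{ij} = <φ_i, φ_j> and b_i = <f, φ_i>, with φ_0 = 1, φ_1 = x, φ_2 = x^2.
G =
  [2, 0, 2/3]
  [0, 2/3, 0]
  [2/3, 0, 2/5],
b = (16/15, -4/5, 24/35).
Solving gives a_0 = -3/35, a_1 = -6/5, a_2 = 13/7, so
  g(x) = 13*x^2/7 - 6*x/5 - 3/35.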